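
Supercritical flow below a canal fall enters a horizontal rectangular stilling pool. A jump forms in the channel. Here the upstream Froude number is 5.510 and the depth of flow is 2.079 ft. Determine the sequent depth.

Fr₁ = 5.510 (given).
Bélanger equation: y₂/y₁ = ½[√(1 + 8Fr₁²) − 1] = ½[√243.88 − 1] = 7.308.
y₂ = 7.308 × 2.079 = 15.19 ft.

y₂ = 15.19 ft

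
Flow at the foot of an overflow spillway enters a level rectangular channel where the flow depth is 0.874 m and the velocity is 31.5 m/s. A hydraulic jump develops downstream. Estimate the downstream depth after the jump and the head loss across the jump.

Fr₁ = V₁/√(g·y₁) = 31.5/√(9.81×0.874) = 10.8.
Bélanger equation: y₂/y₁ = ½[√(1 + 8Fr₁²) − 1] = ½[√926.8 − 1] = 14.7.
y₂ = 14.7 × 0.874 = 12.9 m.
Head loss: ΔE = (y₂ − y₁)³/(4y₁y₂) = (12.9 − 0.874)³/(4×0.874×12.9) = 1725/45.0 = 38.3 m.

y₂ = 12.9 m; ΔE = 38.3 m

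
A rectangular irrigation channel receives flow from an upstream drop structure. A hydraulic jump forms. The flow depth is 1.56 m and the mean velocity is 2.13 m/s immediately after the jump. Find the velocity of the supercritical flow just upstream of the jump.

Fr₂ = V₂/√(g·y₂) = 2.13/√(9.81×1.56) = 0.544.
The Bélanger relation is symmetric: y₁/y₂ = ½[√(1 + 8Fr₂²) − 1] = ½[√3.372 − 1] = 0.418.
y₁ = 0.418 × 1.56 = 0.652 m.
V₁ = q/y₁ = 3.32/0.652 = 5.09 m/s.

V₁ = 5.09 m/s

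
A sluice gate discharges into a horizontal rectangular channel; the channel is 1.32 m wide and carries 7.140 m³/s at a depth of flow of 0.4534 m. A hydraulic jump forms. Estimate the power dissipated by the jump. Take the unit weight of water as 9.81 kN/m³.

P = 292.2 kW

q = Q/b = 7.140/1.32 = 5.409 m²/s; V₁ = q/y₁ = 11.93 m/s. Fr₁ = V₁/√(g·y₁) = 5.657.
By Bélanger, y₂/y₁ = ½[√(1 + 8Fr₁²) − 1] = ½[√256.99 − 1] = 7.515.
y₂ = 7.515 × 0.4534 = 3.408 m.
Head loss: ΔE = (y₂ − y₁)³/(4y₁y₂) = (3.408 − 0.4534)³/(4×0.4534×3.408) = 25.78/6.180 = 4.172 m.
P = γ·Q·ΔE = 9.81 × 7.140 × 4.172 = 292.2 kW.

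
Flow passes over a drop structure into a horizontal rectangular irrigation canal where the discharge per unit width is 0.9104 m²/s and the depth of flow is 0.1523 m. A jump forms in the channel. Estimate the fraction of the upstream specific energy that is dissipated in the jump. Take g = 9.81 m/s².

ΔE/E₁ = 0.481 (48.1%)

V₁ = q/y₁ = 0.9104/0.1523 = 5.978 m/s. Fr₁ = V₁/√(g·y₁) = 5.978/√(9.81×0.1523) = 4.890.
Sequent-depth ratio: y₂/y₁ = ½[√(1 + 8Fr₁²) − 1] = ½[√192.33 − 1] = 6.434.
y₂ = 6.434 × 0.1523 = 0.9799 m.
E₁ = y₁ + V₁²/2g = 1.974 m. ΔE = (y₂ − y₁)³/(4y₁y₂) = 0.9496 m. ΔE/E₁ = 0.9496/1.974 = 0.481.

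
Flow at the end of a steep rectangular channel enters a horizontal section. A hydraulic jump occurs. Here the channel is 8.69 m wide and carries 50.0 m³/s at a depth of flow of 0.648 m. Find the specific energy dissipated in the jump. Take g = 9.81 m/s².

q = Q/b = 50.0/8.69 = 5.75 m²/s; V₁ = q/y₁ = 8.88 m/s. Fr₁ = V₁/√(g·y₁) = 3.52.
Sequent-depth ratio: y₂/y₁ = ½[√(1 + 8Fr₁²) − 1] = ½[√100.2 − 1] = 4.51.
y₂ = 4.51 × 0.648 = 2.92 m.
Head loss: ΔE = (y₂ − y₁)³/(4y₁y₂) = (2.92 − 0.648)³/(4×0.648×2.92) = 11.7/7.57 = 1.55 m.

ΔE = 1.55 m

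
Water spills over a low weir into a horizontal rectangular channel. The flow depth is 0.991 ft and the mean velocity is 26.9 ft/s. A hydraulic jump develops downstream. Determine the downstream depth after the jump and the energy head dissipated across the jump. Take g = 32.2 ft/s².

y₂ = 6.20 ft; ΔE = 5.74 ft

Fr₁ = V₁/√(g·y₁) = 26.9/√(32.2×0.991) = 4.76.
Conjugate-depth relation: y₂/y₁ = ½[√(1 + 8Fr₁²) − 1] = ½[√182.4 − 1] = 6.25.
y₂ = 6.25 × 0.991 = 6.20 ft.
Head loss: ΔE = (y₂ − y₁)³/(4y₁y₂) = (6.20 − 0.991)³/(4×0.991×6.20) = 141/24.6 = 5.74 ft.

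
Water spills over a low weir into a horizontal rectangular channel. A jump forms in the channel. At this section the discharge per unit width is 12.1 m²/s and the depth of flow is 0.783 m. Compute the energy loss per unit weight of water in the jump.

V₁ = q/y₁ = 12.1/0.783 = 15.5 m/s. Fr₁ = V₁/√(g·y₁) = 15.5/√(9.81×0.783) = 5.58.
By Bélanger, y₂/y₁ = ½[√(1 + 8Fr₁²) − 1] = ½[√249.7 − 1] = 7.40.
y₂ = 7.40 × 0.783 = 5.80 m.
Head loss: ΔE = (y₂ − y₁)³/(4y₁y₂) = (5.80 − 0.783)³/(4×0.783×5.80) = 126/18.2 = 6.94 m.

ΔE = 6.94 m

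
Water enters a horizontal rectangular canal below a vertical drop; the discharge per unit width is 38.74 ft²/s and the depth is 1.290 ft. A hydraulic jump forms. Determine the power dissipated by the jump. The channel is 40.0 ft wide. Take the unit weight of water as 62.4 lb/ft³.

P = 1237 hp

V₁ = q/y₁ = 38.74/1.290 = 30.03 ft/s. Fr₁ = V₁/√(g·y₁) = 30.03/√(32.2×1.290) = 4.660.
Conjugate-depth relation: y₂/y₁ = ½[√(1 + 8Fr₁²) − 1] = ½[√174.69 − 1] = 6.109.
y₂ = 6.109 × 1.290 = 7.880 ft.
V₂ = q/y₂ = 38.74/7.880 = 4.916 ft/s. E₁ = y₁ + V₁²/2g = 15.29 ft; E₂ = y₂ + V₂²/2g = 8.255 ft. ΔE = E₁ − E₂ = 7.039 ft.
Q = q·b = 38.74 × 40.0 = 1550 cfs. P = γ·Q·ΔE/550 = 62.4 × 1550 × 7.039 / 550 = 1237 hp.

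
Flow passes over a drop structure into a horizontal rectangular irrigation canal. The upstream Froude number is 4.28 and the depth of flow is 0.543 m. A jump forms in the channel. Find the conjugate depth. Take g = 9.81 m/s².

Fr₁ = 4.28 (given).
Bélanger equation: y₂/y₁ = ½[√(1 + 8Fr₁²) − 1] = ½[√147.5 − 1] = 5.57.
y₂ = 5.57 × 0.543 = 3.03 m.

y₂ = 3.03 m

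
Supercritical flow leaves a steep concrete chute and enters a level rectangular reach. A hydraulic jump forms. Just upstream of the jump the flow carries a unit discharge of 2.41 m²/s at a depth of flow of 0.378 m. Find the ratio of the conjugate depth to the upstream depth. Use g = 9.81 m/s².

y₂/y₁ = 4.21

V₁ = q/y₁ = 2.41/0.378 = 6.38 m/s. Fr₁ = V₁/√(g·y₁) = 6.38/√(9.81×0.378) = 3.31.
By Bélanger, y₂/y₁ = ½[√(1 + 8Fr₁²) − 1] = ½[√88.70 − 1] = 4.21.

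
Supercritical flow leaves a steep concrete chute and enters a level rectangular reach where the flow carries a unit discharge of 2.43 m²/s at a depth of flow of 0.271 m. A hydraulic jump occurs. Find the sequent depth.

V₁ = q/y₁ = 2.43/0.271 = 8.97 m/s. Fr₁ = V₁/√(g·y₁) = 8.97/√(9.81×0.271) = 5.50.
Bélanger equation: y₂/y₁ = ½[√(1 + 8Fr₁²) − 1] = ½[√243.0 − 1] = 7.29.
y₂ = 7.29 × 0.271 = 1.98 m.

y₂ = 1.98 m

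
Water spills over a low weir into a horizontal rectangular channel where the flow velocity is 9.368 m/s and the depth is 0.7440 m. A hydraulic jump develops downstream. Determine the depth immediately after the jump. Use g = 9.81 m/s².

Fr₁ = V₁/√(g·y₁) = 9.368/√(9.81×0.7440) = 3.468.
From the momentum equation for a rectangular channel, y₂/y₁ = ½[√(1 + 8Fr₁²) − 1] = ½[√97.193 − 1] = 4.429.
y₂ = 4.429 × 0.7440 = 3.295 m.

y₂ = 3.295 m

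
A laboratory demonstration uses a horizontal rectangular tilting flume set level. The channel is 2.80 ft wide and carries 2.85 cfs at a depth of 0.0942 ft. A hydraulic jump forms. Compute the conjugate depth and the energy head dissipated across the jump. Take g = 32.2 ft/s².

q = Q/b = 2.85/2.80 = 1.02 ft²/s; V₁ = q/y₁ = 10.8 ft/s. Fr₁ = V₁/√(g·y₁) = 6.20.
By Bélanger, y₂/y₁ = ½[√(1 + 8Fr₁²) − 1] = ½[√308.9 − 1] = 8.29.
y₂ = 8.29 × 0.0942 = 0.781 ft.
Head loss: ΔE = (y₂ − y₁)³/(4y₁y₂) = (0.781 − 0.0942)³/(4×0.0942×0.781) = 0.324/0.294 = 1.10 ft.

y₂ = 0.781 ft; ΔE = 1.10 ft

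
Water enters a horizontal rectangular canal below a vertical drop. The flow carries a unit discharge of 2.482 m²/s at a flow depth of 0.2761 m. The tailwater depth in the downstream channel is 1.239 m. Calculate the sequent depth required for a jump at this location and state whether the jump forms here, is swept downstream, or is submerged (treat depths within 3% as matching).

y₂ = 1.999 m; the jump is swept downstream

V₁ = q/y₁ = 2.482/0.2761 = 8.989 m/s. Fr₁ = V₁/√(g·y₁) = 8.989/√(9.81×0.2761) = 5.462.
Sequent-depth ratio: y₂/y₁ = ½[√(1 + 8Fr₁²) − 1] = ½[√239.69 − 1] = 7.241.
y₂ = 7.241 × 0.2761 = 1.999 m.
Tailwater y_tw = 1.239 m: y_tw < y₂, so the jump is swept downstream.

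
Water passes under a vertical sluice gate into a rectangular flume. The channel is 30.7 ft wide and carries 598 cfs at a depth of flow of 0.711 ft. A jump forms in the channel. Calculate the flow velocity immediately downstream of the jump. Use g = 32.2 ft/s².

q = Q/b = 598/30.7 = 19.5 ft²/s; V₁ = q/y₁ = 27.4 ft/s. Fr₁ = V₁/√(g·y₁) = 5.73.
Conjugate-depth relation: y₂/y₁ = ½[√(1 + 8Fr₁²) − 1] = ½[√263.3 − 1] = 7.61.
y₂ = 7.61 × 0.711 = 5.41 ft.
V₂ = q/y₂ = 19.5/5.41 = 3.60 ft/s.

V₂ = 3.60 ft/s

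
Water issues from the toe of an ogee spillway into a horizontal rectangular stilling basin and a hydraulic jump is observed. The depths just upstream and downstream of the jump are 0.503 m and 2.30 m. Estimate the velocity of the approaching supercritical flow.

V₁ = 7.93 m/s

For a rectangular channel the momentum equation gives q² = ½·g·y₁·y₂·(y₁ + y₂) = ½×9.81×0.503×2.30×2.80 = 15.9.
q = √15.9 = 3.99 m²/s.
V₁ = q/y₁ = 3.99/0.503 = 7.93 m/s.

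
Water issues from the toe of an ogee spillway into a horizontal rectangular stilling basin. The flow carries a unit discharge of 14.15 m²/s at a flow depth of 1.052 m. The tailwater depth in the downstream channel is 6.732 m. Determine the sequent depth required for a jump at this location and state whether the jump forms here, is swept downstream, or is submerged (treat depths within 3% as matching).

y₂ = 5.725 m; the jump is submerged

V₁ = q/y₁ = 14.15/1.052 = 13.45 m/s. Fr₁ = V₁/√(g·y₁) = 13.45/√(9.81×1.052) = 4.187.
Sequent-depth ratio: y₂/y₁ = ½[√(1 + 8Fr₁²) − 1] = ½[√141.24 − 1] = 5.442.
y₂ = 5.442 × 1.052 = 5.725 m.
Tailwater y_tw = 6.732 m: y_tw > y₂, so the jump is submerged.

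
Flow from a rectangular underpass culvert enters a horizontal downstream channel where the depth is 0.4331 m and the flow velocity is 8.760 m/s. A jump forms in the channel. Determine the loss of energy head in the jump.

Fr₁ = V₁/√(g·y₁) = 8.760/√(9.81×0.4331) = 4.250.
Conjugate-depth relation: y₂/y₁ = ½[√(1 + 8Fr₁²) − 1] = ½[√145.49 − 1] = 5.531.
y₂ = 5.531 × 0.4331 = 2.395 m.
q = V₁·y₁ = 8.760 × 0.4331 = 3.794 m²/s. V₂ = q/y₂ = 3.794/2.395 = 1.584 m/s. E₁ = y₁ + V₁²/2g = 4.344 m; E₂ = y₂ + V₂²/2g = 2.523 m. ΔE = E₁ − E₂ = 1.821 m.

ΔE = 1.821 m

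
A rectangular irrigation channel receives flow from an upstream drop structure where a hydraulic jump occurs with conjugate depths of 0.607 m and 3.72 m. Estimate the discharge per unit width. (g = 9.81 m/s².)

q = 6.92 m²/s

For a rectangular channel the momentum equation gives q² = ½·g·y₁·y₂·(y₁ + y₂) = ½×9.81×0.607×3.72×4.33 = 47.9.
q = √47.9 = 6.92 m²/s.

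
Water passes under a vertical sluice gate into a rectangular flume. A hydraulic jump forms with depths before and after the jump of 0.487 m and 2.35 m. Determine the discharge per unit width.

For a rectangular channel the momentum equation gives q² = ½·g·y₁·y₂·(y₁ + y₂) = ½×9.81×0.487×2.35×2.84 = 15.9.
q = √15.9 = 3.99 m²/s.

q = 3.99 m²/s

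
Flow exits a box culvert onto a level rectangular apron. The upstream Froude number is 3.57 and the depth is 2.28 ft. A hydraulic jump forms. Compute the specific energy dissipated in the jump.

ΔE = 5.69 ft

Fr₁ = 3.57 (given).
Conjugate-depth relation: y₂/y₁ = ½[√(1 + 8Fr₁²) − 1] = ½[√103.0 − 1] = 4.57.
y₂ = 4.57 × 2.28 = 10.4 ft.
V₁ = Fr₁·√(g·y₁) = 3.57×√(32.2×2.28) = 30.6 ft/s; q = V₁·y₁ = 69.7 ft²/s. V₂ = q/y₂ = 69.7/10.4 = 6.69 ft/s. E₁ = y₁ + V₁²/2g = 16.8 ft; E₂ = y₂ + V₂²/2g = 11.1 ft. ΔE = E₁ − E₂ = 5.69 ft.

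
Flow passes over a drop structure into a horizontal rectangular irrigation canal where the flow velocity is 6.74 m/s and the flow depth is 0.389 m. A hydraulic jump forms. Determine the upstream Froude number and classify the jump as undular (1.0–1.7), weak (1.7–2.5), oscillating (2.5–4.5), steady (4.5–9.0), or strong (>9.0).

Fr₁ = 3.45; oscillating jump

Fr₁ = V₁/√(g·y₁) = 6.74/√(9.81×0.389) = 3.45.
Fr₁ = 3.45 lies in the oscillating range.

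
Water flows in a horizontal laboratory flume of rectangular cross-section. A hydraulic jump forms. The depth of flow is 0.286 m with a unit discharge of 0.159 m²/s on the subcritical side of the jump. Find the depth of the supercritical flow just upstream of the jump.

y₁ = 0.0531 m

V₂ = q/y₂ = 0.159/0.286 = 0.556 m/s; Fr₂ = V₂/√(g·y₂) = 0.332.
Since the conjugate-depth ratio holds either way, y₁/y₂ = ½[√(1 + 8Fr₂²) − 1] = ½[√1.881 − 1] = 0.186.
y₁ = 0.186 × 0.286 = 0.0531 m.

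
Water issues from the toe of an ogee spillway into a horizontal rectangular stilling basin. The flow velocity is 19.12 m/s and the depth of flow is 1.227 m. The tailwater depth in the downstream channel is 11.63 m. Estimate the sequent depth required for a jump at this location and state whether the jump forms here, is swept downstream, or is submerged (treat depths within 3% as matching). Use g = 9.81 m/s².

y₂ = 8.969 m; the jump is submerged

Fr₁ = V₁/√(g·y₁) = 19.12/√(9.81×1.227) = 5.511.
Conjugate-depth relation: y₂/y₁ = ½[√(1 + 8Fr₁²) − 1] = ½[√243.97 − 1] = 7.310.
y₂ = 7.310 × 1.227 = 8.969 m.
Tailwater y_tw = 11.63 m: y_tw > y₂, so the jump is submerged.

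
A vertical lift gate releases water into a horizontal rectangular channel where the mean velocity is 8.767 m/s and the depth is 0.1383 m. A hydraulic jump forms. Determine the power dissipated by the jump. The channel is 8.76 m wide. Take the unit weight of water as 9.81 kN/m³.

Fr₁ = V₁/√(g·y₁) = 8.767/√(9.81×0.1383) = 7.527.
Sequent-depth ratio: y₂/y₁ = ½[√(1 + 8Fr₁²) − 1] = ½[√454.21 − 1] = 10.16.
y₂ = 10.16 × 0.1383 = 1.405 m.
q = V₁·y₁ = 8.767 × 0.1383 = 1.212 m²/s. V₂ = q/y₂ = 1.212/1.405 = 0.8632 m/s. E₁ = y₁ + V₁²/2g = 4.056 m; E₂ = y₂ + V₂²/2g = 1.443 m. ΔE = E₁ − E₂ = 2.613 m.
Q = q·b = 1.212 × 8.76 = 10.62 m³/s. P = γ·Q·ΔE = 9.81 × 10.62 × 2.613 = 272.3 kW.

P = 272.3 kW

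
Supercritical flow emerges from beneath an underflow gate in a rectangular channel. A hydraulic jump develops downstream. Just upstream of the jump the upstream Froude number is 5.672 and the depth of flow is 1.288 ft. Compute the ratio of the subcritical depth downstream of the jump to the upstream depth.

Fr₁ = 5.672 (given).
From the momentum equation for a rectangular channel, y₂/y₁ = ½[√(1 + 8Fr₁²) − 1] = ½[√258.37 − 1] = 7.537.

y₂/y₁ = 7.537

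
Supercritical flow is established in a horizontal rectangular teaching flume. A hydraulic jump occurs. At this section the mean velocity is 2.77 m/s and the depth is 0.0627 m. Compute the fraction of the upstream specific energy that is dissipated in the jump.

Fr₁ = V₁/√(g·y₁) = 2.77/√(9.81×0.0627) = 3.53.
Conjugate-depth relation: y₂/y₁ = ½[√(1 + 8Fr₁²) − 1] = ½[√100.8 − 1] = 4.52.
y₂ = 4.52 × 0.0627 = 0.283 m.
E₁ = y₁ + V₁²/2g = 0.454 m. ΔE = (y₂ − y₁)³/(4y₁y₂) = 0.151 m. ΔE/E₁ = 0.151/0.454 = 0.333.

ΔE/E₁ = 0.333 (33.3%)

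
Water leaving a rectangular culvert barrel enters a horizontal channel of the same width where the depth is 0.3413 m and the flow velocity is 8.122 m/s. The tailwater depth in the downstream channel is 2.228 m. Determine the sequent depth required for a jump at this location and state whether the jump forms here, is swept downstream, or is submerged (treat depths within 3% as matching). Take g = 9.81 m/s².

y₂ = 1.979 m; the jump is submerged

Fr₁ = V₁/√(g·y₁) = 8.122/√(9.81×0.3413) = 4.439.
Bélanger equation: y₂/y₁ = ½[√(1 + 8Fr₁²) − 1] = ½[√158.62 − 1] = 5.797.
y₂ = 5.797 × 0.3413 = 1.979 m.
Tailwater y_tw = 2.228 m: y_tw > y₂, so the jump is submerged.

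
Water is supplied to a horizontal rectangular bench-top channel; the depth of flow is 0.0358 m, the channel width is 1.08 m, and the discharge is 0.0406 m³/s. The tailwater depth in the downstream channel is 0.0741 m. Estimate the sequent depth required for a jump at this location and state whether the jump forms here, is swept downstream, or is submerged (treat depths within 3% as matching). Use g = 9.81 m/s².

y₂ = 0.0736 m; the jump forms here

q = Q/b = 0.0406/1.08 = 0.0376 m²/s; V₁ = q/y₁ = 1.05 m/s. Fr₁ = V₁/√(g·y₁) = 1.77.
Bélanger equation: y₂/y₁ = ½[√(1 + 8Fr₁²) − 1] = ½[√26.12 − 1] = 2.06.
y₂ = 2.06 × 0.0358 = 0.0736 m.
Tailwater y_tw = 0.0741 m: y_tw ≈ y₂, so the jump forms here.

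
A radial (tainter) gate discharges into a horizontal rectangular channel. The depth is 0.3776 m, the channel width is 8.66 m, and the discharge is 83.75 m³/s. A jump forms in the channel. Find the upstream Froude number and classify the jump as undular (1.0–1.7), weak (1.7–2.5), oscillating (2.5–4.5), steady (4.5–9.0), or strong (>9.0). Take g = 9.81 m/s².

Fr₁ = 13.31; strong jump

q = Q/b = 83.75/8.66 = 9.671 m²/s; V₁ = q/y₁ = 25.61 m/s. Fr₁ = V₁/√(g·y₁) = 13.31.
Fr₁ = 13.31 lies in the strong range.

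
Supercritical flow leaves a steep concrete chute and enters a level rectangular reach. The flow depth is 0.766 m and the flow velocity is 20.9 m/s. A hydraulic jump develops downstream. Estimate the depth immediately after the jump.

Fr₁ = V₁/√(g·y₁) = 20.9/√(9.81×0.766) = 7.62.
Conjugate-depth relation: y₂/y₁ = ½[√(1 + 8Fr₁²) − 1] = ½[√466.0 − 1] = 10.3.
y₂ = 10.3 × 0.766 = 7.89 m.

y₂ = 7.89 m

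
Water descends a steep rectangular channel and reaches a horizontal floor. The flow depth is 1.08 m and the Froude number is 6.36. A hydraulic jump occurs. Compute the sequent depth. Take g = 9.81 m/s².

Fr₁ = 6.36 (given).
Bélanger equation: y₂/y₁ = ½[√(1 + 8Fr₁²) − 1] = ½[√324.6 − 1] = 8.51.
y₂ = 8.51 × 1.08 = 9.19 m.

y₂ = 9.19 m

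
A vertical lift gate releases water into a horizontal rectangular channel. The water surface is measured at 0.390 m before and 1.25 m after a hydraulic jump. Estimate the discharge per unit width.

For a rectangular channel the momentum equation gives q² = ½·g·y₁·y₂·(y₁ + y₂) = ½×9.81×0.390×1.25×1.64 = 3.92.
q = √3.92 = 1.98 m²/s.

q = 1.98 m²/s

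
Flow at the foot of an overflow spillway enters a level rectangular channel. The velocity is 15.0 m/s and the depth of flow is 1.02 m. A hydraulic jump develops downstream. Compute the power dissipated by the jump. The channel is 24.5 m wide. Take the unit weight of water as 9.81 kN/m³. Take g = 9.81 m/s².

P = 21485 kW

Fr₁ = V₁/√(g·y₁) = 15.0/√(9.81×1.02) = 4.74.
Conjugate-depth relation: y₂/y₁ = ½[√(1 + 8Fr₁²) − 1] = ½[√180.9 − 1] = 6.22.
y₂ = 6.22 × 1.02 = 6.35 m.
Head loss: ΔE = (y₂ − y₁)³/(4y₁y₂) = (6.35 − 1.02)³/(4×1.02×6.35) = 151/25.9 = 5.84 m.
q = V₁·y₁ = 15.0 × 1.02 = 15.3 m²/s. Q = q·b = 15.3 × 24.5 = 375 m³/s. P = γ·Q·ΔE = 9.81 × 375 × 5.84 = 21485 kW.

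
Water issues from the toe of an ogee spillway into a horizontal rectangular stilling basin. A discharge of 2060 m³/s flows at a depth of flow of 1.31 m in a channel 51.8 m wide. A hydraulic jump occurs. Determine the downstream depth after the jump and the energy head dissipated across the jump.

y₂ = 15.0 m; ΔE = 32.9 m

q = Q/b = 2060/51.8 = 39.8 m²/s; V₁ = q/y₁ = 30.4 m/s. Fr₁ = V₁/√(g·y₁) = 8.47.
By Bélanger, y₂/y₁ = ½[√(1 + 8Fr₁²) − 1] = ½[√574.7 − 1] = 11.5.
y₂ = 11.5 × 1.31 = 15.0 m.
Head loss: ΔE = (y₂ − y₁)³/(4y₁y₂) = (15.0 − 1.31)³/(4×1.31×15.0) = 2592/78.8 = 32.9 m.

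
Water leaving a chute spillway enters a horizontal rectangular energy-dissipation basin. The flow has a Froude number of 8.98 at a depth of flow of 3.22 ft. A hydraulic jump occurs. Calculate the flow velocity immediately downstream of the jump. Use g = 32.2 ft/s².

V₂ = 7.49 ft/s

Fr₁ = 8.98 (given).
Conjugate-depth relation: y₂/y₁ = ½[√(1 + 8Fr₁²) − 1] = ½[√646.1 − 1] = 12.2.
y₂ = 12.2 × 3.22 = 39.3 ft.
V₁ = Fr₁·√(g·y₁) = 8.98×√(32.2×3.22) = 91.4 ft/s; q = V₁·y₁ = 294 ft²/s.
V₂ = q/y₂ = 294/39.3 = 7.49 ft/s.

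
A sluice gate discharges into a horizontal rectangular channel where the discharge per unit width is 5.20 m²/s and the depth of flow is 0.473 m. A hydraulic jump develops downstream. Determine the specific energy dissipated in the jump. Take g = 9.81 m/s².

ΔE = 3.31 m

V₁ = q/y₁ = 5.20/0.473 = 11.0 m/s. Fr₁ = V₁/√(g·y₁) = 11.0/√(9.81×0.473) = 5.10.
Bélanger equation: y₂/y₁ = ½[√(1 + 8Fr₁²) − 1] = ½[√209.4 − 1] = 6.73.
y₂ = 6.73 × 0.473 = 3.19 m.
Head loss: ΔE = (y₂ − y₁)³/(4y₁y₂) = (3.19 − 0.473)³/(4×0.473×3.19) = 20.0/6.03 = 3.31 m.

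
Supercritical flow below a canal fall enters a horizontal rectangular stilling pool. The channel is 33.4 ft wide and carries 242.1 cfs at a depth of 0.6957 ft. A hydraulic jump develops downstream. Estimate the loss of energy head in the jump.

q = Q/b = 242.1/33.4 = 7.249 ft²/s; V₁ = q/y₁ = 10.42 ft/s. Fr₁ = V₁/√(g·y₁) = 2.201.
By Bélanger, y₂/y₁ = ½[√(1 + 8Fr₁²) − 1] = ½[√39.767 − 1] = 2.653.
y₂ = 2.653 × 0.6957 = 1.846 ft.
Head loss: ΔE = (y₂ − y₁)³/(4y₁y₂) = (1.846 − 0.6957)³/(4×0.6957×1.846) = 1.521/5.136 = 0.2961 ft.

ΔE = 0.2961 ft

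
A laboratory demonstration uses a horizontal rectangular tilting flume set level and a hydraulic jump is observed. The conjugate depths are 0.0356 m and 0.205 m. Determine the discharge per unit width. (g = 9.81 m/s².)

For a rectangular channel the momentum equation gives q² = ½·g·y₁·y₂·(y₁ + y₂) = ½×9.81×0.0356×0.205×0.241 = 0.00861.
q = √0.00861 = 0.0928 m²/s.

q = 0.0928 m²/s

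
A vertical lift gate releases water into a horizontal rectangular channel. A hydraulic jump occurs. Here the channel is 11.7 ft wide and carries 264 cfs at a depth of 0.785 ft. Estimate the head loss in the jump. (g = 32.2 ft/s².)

ΔE = 7.43 ft

q = Q/b = 264/11.7 = 22.6 ft²/s; V₁ = q/y₁ = 28.7 ft/s. Fr₁ = V₁/√(g·y₁) = 5.72.
Sequent-depth ratio: y₂/y₁ = ½[√(1 + 8Fr₁²) − 1] = ½[√262.5 − 1] = 7.60.
y₂ = 7.60 × 0.785 = 5.97 ft.
Head loss: ΔE = (y₂ − y₁)³/(4y₁y₂) = (5.97 − 0.785)³/(4×0.785×5.97) = 139/18.7 = 7.43 ft.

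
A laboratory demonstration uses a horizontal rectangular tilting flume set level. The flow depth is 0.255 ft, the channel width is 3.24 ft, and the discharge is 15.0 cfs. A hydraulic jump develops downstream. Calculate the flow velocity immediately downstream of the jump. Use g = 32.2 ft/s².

q = Q/b = 15.0/3.24 = 4.63 ft²/s; V₁ = q/y₁ = 18.2 ft/s. Fr₁ = V₁/√(g·y₁) = 6.34.
By Bélanger, y₂/y₁ = ½[√(1 + 8Fr₁²) − 1] = ½[√322.1 − 1] = 8.47.
y₂ = 8.47 × 0.255 = 2.16 ft.
V₂ = q/y₂ = 4.63/2.16 = 2.14 ft/s.

V₂ = 2.14 ft/s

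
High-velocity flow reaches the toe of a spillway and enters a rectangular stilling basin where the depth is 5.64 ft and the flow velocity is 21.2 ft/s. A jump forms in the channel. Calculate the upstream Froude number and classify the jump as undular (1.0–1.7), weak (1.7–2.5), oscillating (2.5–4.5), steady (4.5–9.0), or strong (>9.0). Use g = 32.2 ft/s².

Fr₁ = 1.57; undular jump

Fr₁ = V₁/√(g·y₁) = 21.2/√(32.2×5.64) = 1.57.
Fr₁ = 1.57 lies in the undular range.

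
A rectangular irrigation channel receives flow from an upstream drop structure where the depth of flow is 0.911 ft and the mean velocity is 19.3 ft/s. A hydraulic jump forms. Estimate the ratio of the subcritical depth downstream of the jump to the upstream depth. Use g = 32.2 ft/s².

Fr₁ = V₁/√(g·y₁) = 19.3/√(32.2×0.911) = 3.56.
By Bélanger, y₂/y₁ = ½[√(1 + 8Fr₁²) − 1] = ½[√102.6 − 1] = 4.56.

y₂/y₁ = 4.56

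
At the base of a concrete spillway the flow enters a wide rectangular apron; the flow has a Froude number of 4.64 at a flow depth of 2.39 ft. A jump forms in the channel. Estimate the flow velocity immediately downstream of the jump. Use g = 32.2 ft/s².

Fr₁ = 4.64 (given).
Conjugate-depth relation: y₂/y₁ = ½[√(1 + 8Fr₁²) − 1] = ½[√173.2 − 1] = 6.08.
y₂ = 6.08 × 2.39 = 14.5 ft.
V₁ = Fr₁·√(g·y₁) = 4.64×√(32.2×2.39) = 40.7 ft/s; q = V₁·y₁ = 97.3 ft²/s.
V₂ = q/y₂ = 97.3/14.5 = 6.69 ft/s.

V₂ = 6.69 ft/s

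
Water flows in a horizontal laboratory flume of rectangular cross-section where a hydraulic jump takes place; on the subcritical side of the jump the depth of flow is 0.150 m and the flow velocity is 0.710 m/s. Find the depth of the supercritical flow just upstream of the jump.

y₁ = 0.0701 m

Fr₂ = V₂/√(g·y₂) = 0.710/√(9.81×0.150) = 0.585.
The Bélanger relation is symmetric: y₁/y₂ = ½[√(1 + 8Fr₂²) − 1] = ½[√3.741 − 1] = 0.467.
y₁ = 0.467 × 0.150 = 0.0701 m.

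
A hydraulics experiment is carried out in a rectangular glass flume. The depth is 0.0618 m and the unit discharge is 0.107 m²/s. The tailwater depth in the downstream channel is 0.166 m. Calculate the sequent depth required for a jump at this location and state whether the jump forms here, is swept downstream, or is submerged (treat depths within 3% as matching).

y₂ = 0.166 m; the jump forms here

V₁ = q/y₁ = 0.107/0.0618 = 1.73 m/s. Fr₁ = V₁/√(g·y₁) = 1.73/√(9.81×0.0618) = 2.22.
Sequent-depth ratio: y₂/y₁ = ½[√(1 + 8Fr₁²) − 1] = ½[√40.56 − 1] = 2.68.
y₂ = 2.68 × 0.0618 = 0.166 m.
Tailwater y_tw = 0.166 m: y_tw ≈ y₂, so the jump forms here.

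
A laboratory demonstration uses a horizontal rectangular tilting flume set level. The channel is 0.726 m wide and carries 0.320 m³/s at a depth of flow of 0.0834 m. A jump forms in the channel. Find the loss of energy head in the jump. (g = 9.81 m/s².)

q = Q/b = 0.320/0.726 = 0.441 m²/s; V₁ = q/y₁ = 5.29 m/s. Fr₁ = V₁/√(g·y₁) = 5.84.
Conjugate-depth relation: y₂/y₁ = ½[√(1 + 8Fr₁²) − 1] = ½[√274.1 − 1] = 7.78.
y₂ = 7.78 × 0.0834 = 0.649 m.
V₂ = q/y₂ = 0.441/0.649 = 0.679 m/s. E₁ = y₁ + V₁²/2g = 1.51 m; E₂ = y₂ + V₂²/2g = 0.672 m. ΔE = E₁ − E₂ = 0.835 m.

ΔE = 0.835 m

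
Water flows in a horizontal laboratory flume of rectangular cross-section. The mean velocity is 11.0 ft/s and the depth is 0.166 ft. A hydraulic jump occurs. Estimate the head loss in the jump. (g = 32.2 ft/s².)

Fr₁ = V₁/√(g·y₁) = 11.0/√(32.2×0.166) = 4.76.
By Bélanger, y₂/y₁ = ½[√(1 + 8Fr₁²) − 1] = ½[√182.1 − 1] = 6.25.
y₂ = 6.25 × 0.166 = 1.04 ft.
Head loss: ΔE = (y₂ − y₁)³/(4y₁y₂) = (1.04 − 0.166)³/(4×0.166×1.04) = 0.661/0.689 = 0.960 ft.

ΔE = 0.960 ft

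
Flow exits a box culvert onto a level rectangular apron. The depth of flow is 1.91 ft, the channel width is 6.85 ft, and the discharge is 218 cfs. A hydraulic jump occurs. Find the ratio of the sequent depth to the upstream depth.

y₂/y₁ = 2.55

q = Q/b = 218/6.85 = 31.8 ft²/s; V₁ = q/y₁ = 16.7 ft/s. Fr₁ = V₁/√(g·y₁) = 2.12.
Conjugate-depth relation: y₂/y₁ = ½[√(1 + 8Fr₁²) − 1] = ½[√37.11 − 1] = 2.55.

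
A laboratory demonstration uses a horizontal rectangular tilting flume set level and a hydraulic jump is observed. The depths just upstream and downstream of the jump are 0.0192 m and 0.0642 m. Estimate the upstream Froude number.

Fr₁ = 2.69

For a rectangular channel the momentum equation gives q² = ½·g·y₁·y₂·(y₁ + y₂) = ½×9.81×0.0192×0.0642×0.0834 = 0.000504.
q = √0.000504 = 0.0225 m²/s.
V₁ = q/y₁ = 1.17 m/s; Fr₁ = V₁/√(g·y₁) = 2.69.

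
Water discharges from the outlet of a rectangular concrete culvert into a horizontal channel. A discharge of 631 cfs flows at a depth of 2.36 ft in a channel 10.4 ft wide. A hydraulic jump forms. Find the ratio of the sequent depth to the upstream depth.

y₂/y₁ = 3.70

q = Q/b = 631/10.4 = 60.7 ft²/s; V₁ = q/y₁ = 25.7 ft/s. Fr₁ = V₁/√(g·y₁) = 2.95.
Conjugate-depth relation: y₂/y₁ = ½[√(1 + 8Fr₁²) − 1] = ½[√70.58 − 1] = 3.70.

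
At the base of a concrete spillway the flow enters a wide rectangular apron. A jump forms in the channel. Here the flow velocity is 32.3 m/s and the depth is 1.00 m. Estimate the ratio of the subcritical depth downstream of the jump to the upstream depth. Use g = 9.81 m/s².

Fr₁ = V₁/√(g·y₁) = 32.3/√(9.81×1.00) = 10.3.
By Bélanger, y₂/y₁ = ½[√(1 + 8Fr₁²) − 1] = ½[√851.8 − 1] = 14.1.

y₂/y₁ = 14.1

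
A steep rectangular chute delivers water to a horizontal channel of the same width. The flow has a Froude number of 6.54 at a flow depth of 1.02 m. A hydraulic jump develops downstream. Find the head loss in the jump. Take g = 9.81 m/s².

Fr₁ = 6.54 (given).
From the momentum equation for a rectangular channel, y₂/y₁ = ½[√(1 + 8Fr₁²) − 1] = ½[√343.2 − 1] = 8.76.
y₂ = 8.76 × 1.02 = 8.94 m.
Head loss: ΔE = (y₂ − y₁)³/(4y₁y₂) = (8.94 − 1.02)³/(4×1.02×8.94) = 496/36.5 = 13.6 m.

ΔE = 13.6 m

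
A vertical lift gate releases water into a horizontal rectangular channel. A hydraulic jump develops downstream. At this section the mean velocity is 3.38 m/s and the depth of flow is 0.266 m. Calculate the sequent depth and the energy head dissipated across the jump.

Fr₁ = V₁/√(g·y₁) = 3.38/√(9.81×0.266) = 2.09.
By Bélanger, y₂/y₁ = ½[√(1 + 8Fr₁²) − 1] = ½[√36.02 − 1] = 2.50.
y₂ = 2.50 × 0.266 = 0.665 m.
q = V₁·y₁ = 3.38 × 0.266 = 0.899 m²/s. V₂ = q/y₂ = 0.899/0.665 = 1.35 m/s. E₁ = y₁ + V₁²/2g = 0.848 m; E₂ = y₂ + V₂²/2g = 0.758 m. ΔE = E₁ − E₂ = 0.0899 m.

y₂ = 0.665 m; ΔE = 0.0899 m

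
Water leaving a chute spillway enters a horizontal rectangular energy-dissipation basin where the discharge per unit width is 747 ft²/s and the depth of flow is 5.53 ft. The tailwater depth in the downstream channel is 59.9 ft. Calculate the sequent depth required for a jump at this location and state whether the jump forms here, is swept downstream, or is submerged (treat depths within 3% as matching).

y₂ = 76.5 ft; the jump is swept downstream

V₁ = q/y₁ = 747/5.53 = 135 ft/s. Fr₁ = V₁/√(g·y₁) = 135/√(32.2×5.53) = 10.1.
Bélanger equation: y₂/y₁ = ½[√(1 + 8Fr₁²) − 1] = ½[√820.8 − 1] = 13.8.
y₂ = 13.8 × 5.53 = 76.5 ft.
Tailwater y_tw = 59.9 ft: y_tw < y₂, so the jump is swept downstream.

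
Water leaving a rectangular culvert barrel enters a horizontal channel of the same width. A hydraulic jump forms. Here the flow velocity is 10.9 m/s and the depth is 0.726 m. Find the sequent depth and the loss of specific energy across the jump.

Fr₁ = V₁/√(g·y₁) = 10.9/√(9.81×0.726) = 4.08.
By Bélanger, y₂/y₁ = ½[√(1 + 8Fr₁²) − 1] = ½[√134.5 − 1] = 5.30.
y₂ = 5.30 × 0.726 = 3.85 m.
q = V₁·y₁ = 10.9 × 0.726 = 7.91 m²/s. V₂ = q/y₂ = 7.91/3.85 = 2.06 m/s. E₁ = y₁ + V₁²/2g = 6.78 m; E₂ = y₂ + V₂²/2g = 4.06 m. ΔE = E₁ − E₂ = 2.72 m.

y₂ = 3.85 m; ΔE = 2.72 m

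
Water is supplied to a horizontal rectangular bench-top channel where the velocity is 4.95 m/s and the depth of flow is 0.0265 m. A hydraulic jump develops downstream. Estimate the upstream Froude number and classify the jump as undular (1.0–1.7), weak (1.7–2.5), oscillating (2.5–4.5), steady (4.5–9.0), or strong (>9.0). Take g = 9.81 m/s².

Fr₁ = V₁/√(g·y₁) = 4.95/√(9.81×0.0265) = 9.71.
Fr₁ = 9.71 lies in the strong range.

Fr₁ = 9.71; strong jump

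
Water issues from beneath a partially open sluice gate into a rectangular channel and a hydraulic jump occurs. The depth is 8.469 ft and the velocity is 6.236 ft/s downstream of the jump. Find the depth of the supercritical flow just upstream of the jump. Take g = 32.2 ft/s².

Fr₂ = V₂/√(g·y₂) = 6.236/√(32.2×8.469) = 0.3776.
The Bélanger relation is symmetric: y₁/y₂ = ½[√(1 + 8Fr₂²) − 1] = ½[√2.1408 − 1] = 0.2316.
y₁ = 0.2316 × 8.469 = 1.961 ft.

y₁ = 1.961 ft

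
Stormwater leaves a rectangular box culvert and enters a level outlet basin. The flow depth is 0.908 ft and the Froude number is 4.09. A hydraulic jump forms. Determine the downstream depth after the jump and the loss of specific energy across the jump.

y₂ = 4.82 ft; ΔE = 3.42 ft

Fr₁ = 4.09 (given).
Conjugate-depth relation: y₂/y₁ = ½[√(1 + 8Fr₁²) − 1] = ½[√134.8 − 1] = 5.31.
y₂ = 5.31 × 0.908 = 4.82 ft.
V₁ = Fr₁·√(g·y₁) = 4.09×√(32.2×0.908) = 22.1 ft/s; q = V₁·y₁ = 20.1 ft²/s. V₂ = q/y₂ = 20.1/4.82 = 4.17 ft/s. E₁ = y₁ + V₁²/2g = 8.50 ft; E₂ = y₂ + V₂²/2g = 5.09 ft. ΔE = E₁ − E₂ = 3.42 ft.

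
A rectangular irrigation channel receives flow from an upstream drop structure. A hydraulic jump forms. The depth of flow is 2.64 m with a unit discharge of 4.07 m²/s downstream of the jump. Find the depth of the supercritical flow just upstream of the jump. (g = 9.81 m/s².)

V₂ = q/y₂ = 4.07/2.64 = 1.54 m/s; Fr₂ = V₂/√(g·y₂) = 0.303.
Applying the sequent-depth relation in reverse, y₁/y₂ = ½[√(1 + 8Fr₂²) − 1] = ½[√1.734 − 1] = 0.158.
y₁ = 0.158 × 2.64 = 0.418 m.

y₁ = 0.418 m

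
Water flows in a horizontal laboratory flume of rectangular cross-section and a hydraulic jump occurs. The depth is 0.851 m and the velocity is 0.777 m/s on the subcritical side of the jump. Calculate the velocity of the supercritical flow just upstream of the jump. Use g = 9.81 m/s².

V₁ = 6.06 m/s

Fr₂ = V₂/√(g·y₂) = 0.777/√(9.81×0.851) = 0.269.
Since the conjugate-depth ratio holds either way, y₁/y₂ = ½[√(1 + 8Fr₂²) − 1] = ½[√1.579 − 1] = 0.128.
y₁ = 0.128 × 0.851 = 0.109 m.
V₁ = q/y₁ = 0.661/0.109 = 6.06 m/s.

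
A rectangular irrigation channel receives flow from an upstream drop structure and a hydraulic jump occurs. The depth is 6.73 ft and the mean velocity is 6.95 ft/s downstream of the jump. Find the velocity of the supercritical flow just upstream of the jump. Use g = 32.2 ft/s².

Fr₂ = V₂/√(g·y₂) = 6.95/√(32.2×6.73) = 0.472.
Applying the sequent-depth relation in reverse, y₁/y₂ = ½[√(1 + 8Fr₂²) − 1] = ½[√2.783 − 1] = 0.334.
y₁ = 0.334 × 6.73 = 2.25 ft.
V₁ = q/y₁ = 46.8/2.25 = 20.8 ft/s.

V₁ = 20.8 ft/s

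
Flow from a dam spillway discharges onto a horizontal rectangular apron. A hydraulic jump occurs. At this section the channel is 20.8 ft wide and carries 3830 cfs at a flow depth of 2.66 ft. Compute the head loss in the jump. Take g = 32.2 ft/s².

ΔE = 49.5 ft

q = Q/b = 3830/20.8 = 184 ft²/s; V₁ = q/y₁ = 69.2 ft/s. Fr₁ = V₁/√(g·y₁) = 7.48.
By Bélanger, y₂/y₁ = ½[√(1 + 8Fr₁²) − 1] = ½[√448.6 − 1] = 10.1.
y₂ = 10.1 × 2.66 = 26.8 ft.
Head loss: ΔE = (y₂ − y₁)³/(4y₁y₂) = (26.8 − 2.66)³/(4×2.66×26.8) = 14135/286 = 49.5 ft.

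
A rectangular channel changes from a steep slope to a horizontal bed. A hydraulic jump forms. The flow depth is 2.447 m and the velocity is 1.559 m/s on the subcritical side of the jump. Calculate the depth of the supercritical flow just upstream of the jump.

y₁ = 0.4225 m

Fr₂ = V₂/√(g·y₂) = 1.559/√(9.81×2.447) = 0.3182.
The Bélanger relation is symmetric: y₁/y₂ = ½[√(1 + 8Fr₂²) − 1] = ½[√1.8100 − 1] = 0.1727.
y₁ = 0.1727 × 2.447 = 0.4225 m.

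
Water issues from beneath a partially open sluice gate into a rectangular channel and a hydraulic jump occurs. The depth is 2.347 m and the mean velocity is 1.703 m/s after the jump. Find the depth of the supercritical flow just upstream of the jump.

y₁ = 0.4893 m

Fr₂ = V₂/√(g·y₂) = 1.703/√(9.81×2.347) = 0.3549.
Applying the sequent-depth relation in reverse, y₁/y₂ = ½[√(1 + 8Fr₂²) − 1] = ½[√2.0077 − 1] = 0.2085.
y₁ = 0.2085 × 2.347 = 0.4893 m.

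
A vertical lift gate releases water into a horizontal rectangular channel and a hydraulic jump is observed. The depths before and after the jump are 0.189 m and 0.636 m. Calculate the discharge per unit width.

For a rectangular channel the momentum equation gives q² = ½·g·y₁·y₂·(y₁ + y₂) = ½×9.81×0.189×0.636×0.825 = 0.486.
q = √0.486 = 0.697 m²/s.

q = 0.697 m²/s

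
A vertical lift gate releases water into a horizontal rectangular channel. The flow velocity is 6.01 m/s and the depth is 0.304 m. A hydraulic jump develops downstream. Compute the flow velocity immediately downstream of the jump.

Fr₁ = V₁/√(g·y₁) = 6.01/√(9.81×0.304) = 3.48.
From the momentum equation for a rectangular channel, y₂/y₁ = ½[√(1 + 8Fr₁²) − 1] = ½[√97.89 − 1] = 4.45.
y₂ = 4.45 × 0.304 = 1.35 m.
q = V₁·y₁ = 6.01 × 0.304 = 1.83 m²/s.
V₂ = q/y₂ = 1.83/1.35 = 1.35 m/s.

V₂ = 1.35 m/s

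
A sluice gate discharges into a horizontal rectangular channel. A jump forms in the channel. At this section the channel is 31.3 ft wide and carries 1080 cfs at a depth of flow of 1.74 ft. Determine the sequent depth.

y₂ = 5.71 ft

q = Q/b = 1080/31.3 = 34.5 ft²/s; V₁ = q/y₁ = 19.8 ft/s. Fr₁ = V₁/√(g·y₁) = 2.65.
By Bélanger, y₂/y₁ = ½[√(1 + 8Fr₁²) − 1] = ½[√57.15 − 1] = 3.28.
y₂ = 3.28 × 1.74 = 5.71 ft.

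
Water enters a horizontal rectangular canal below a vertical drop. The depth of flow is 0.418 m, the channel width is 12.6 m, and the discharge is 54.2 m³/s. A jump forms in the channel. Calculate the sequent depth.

y₂ = 2.80 m

q = Q/b = 54.2/12.6 = 4.30 m²/s; V₁ = q/y₁ = 10.3 m/s. Fr₁ = V₁/√(g·y₁) = 5.08.
Sequent-depth ratio: y₂/y₁ = ½[√(1 + 8Fr₁²) − 1] = ½[√207.6 − 1] = 6.70.
y₂ = 6.70 × 0.418 = 2.80 m.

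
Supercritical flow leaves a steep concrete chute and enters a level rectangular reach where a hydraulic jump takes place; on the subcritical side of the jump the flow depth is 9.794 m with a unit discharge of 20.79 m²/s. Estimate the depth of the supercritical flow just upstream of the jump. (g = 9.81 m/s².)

V₂ = q/y₂ = 20.79/9.794 = 2.123 m/s; Fr₂ = V₂/√(g·y₂) = 0.2166.
Since the conjugate-depth ratio holds either way, y₁/y₂ = ½[√(1 + 8Fr₂²) − 1] = ½[√1.3752 − 1] = 0.08634.
y₁ = 0.08634 × 9.794 = 0.8456 m.

y₁ = 0.8456 m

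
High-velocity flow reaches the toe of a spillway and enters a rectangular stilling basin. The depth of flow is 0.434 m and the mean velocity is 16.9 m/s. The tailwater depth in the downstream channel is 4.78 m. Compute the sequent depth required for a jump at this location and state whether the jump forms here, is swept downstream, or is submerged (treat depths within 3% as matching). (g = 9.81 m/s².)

Fr₁ = V₁/√(g·y₁) = 16.9/√(9.81×0.434) = 8.19.
Bélanger equation: y₂/y₁ = ½[√(1 + 8Fr₁²) − 1] = ½[√537.7 − 1] = 11.1.
y₂ = 11.1 × 0.434 = 4.81 m.
Tailwater y_tw = 4.78 m: y_tw ≈ y₂, so the jump forms here.

y₂ = 4.81 m; the jump forms here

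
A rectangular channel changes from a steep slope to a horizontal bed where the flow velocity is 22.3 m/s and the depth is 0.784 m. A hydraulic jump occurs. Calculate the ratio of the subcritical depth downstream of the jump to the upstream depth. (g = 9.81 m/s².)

y₂/y₁ = 10.9

Fr₁ = V₁/√(g·y₁) = 22.3/√(9.81×0.784) = 8.04.
Sequent-depth ratio: y₂/y₁ = ½[√(1 + 8Fr₁²) − 1] = ½[√518.3 − 1] = 10.9.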